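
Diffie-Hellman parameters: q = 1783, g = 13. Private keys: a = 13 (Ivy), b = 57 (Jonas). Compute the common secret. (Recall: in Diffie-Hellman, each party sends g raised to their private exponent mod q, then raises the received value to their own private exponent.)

Jonas sends B = g^b mod q = 13^57 mod 1783.
13^1 ≡ 13 (mod 1783)
13^2 = (13^1)^2 ≡ 13^2 = 169 ≡ 169 (mod 1783)
13^4 = (13^2)^2 ≡ 169^2 = 28561 ≡ 33 (mod 1783)
13^8 = (13^4)^2 ≡ 33^2 = 1089 ≡ 1089 (mod 1783)
13^16 = (13^8)^2 ≡ 1089^2 = 1185921 ≡ 226 (mod 1783)
13^32 = (13^16)^2 ≡ 226^2 = 51076 ≡ 1152 (mod 1783)
13^57 = 13^32 · 13^16 · 13^8 · 13^1 ≡ 1152 · 226 · 1089 · 13 ≡ 1711 (mod 1783).
So B = 1711. Ivy then computes K = B^a mod q = 1711^13 mod 1783.
1711^1 ≡ 1711 (mod 1783)
1711^2 = (1711^1)^2 ≡ 1711^2 = 2927521 ≡ 1618 (mod 1783)
1711^4 = (1711^2)^2 ≡ 1618^2 = 2617924 ≡ 480 (mod 1783)
1711^8 = (1711^4)^2 ≡ 480^2 = 230400 ≡ 393 (mod 1783)
1711^13 = 1711^8 · 1711^4 · 1711^1 ≡ 393 · 480 · 1711 ≡ 814 (mod 1783).

814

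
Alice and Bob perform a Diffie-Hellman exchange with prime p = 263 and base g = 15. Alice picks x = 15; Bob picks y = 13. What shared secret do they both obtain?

163

Alice sends A = g^x mod p = 15^15 mod 263.
15^1 ≡ 15 (mod 263)
15^2 = (15^1)^2 ≡ 15^2 = 225 ≡ 225 (mod 263)
15^4 = (15^2)^2 ≡ 225^2 = 50625 ≡ 129 (mod 263)
15^8 = (15^4)^2 ≡ 129^2 = 16641 ≡ 72 (mod 263)
15^15 = 15^8 · 15^4 · 15^2 · 15^1 ≡ 72 · 129 · 225 · 15 ≡ 30 (mod 263).
So A = 30. Bob then computes K = A^y mod p = 30^13 mod 263.
30^1 ≡ 30 (mod 263)
30^2 = (30^1)^2 ≡ 30^2 = 900 ≡ 111 (mod 263)
30^4 = (30^2)^2 ≡ 111^2 = 12321 ≡ 223 (mod 263)
30^8 = (30^4)^2 ≡ 223^2 = 49729 ≡ 22 (mod 263)
30^13 = 30^8 · 30^4 · 30^1 ≡ 22 · 223 · 30 ≡ 163 (mod 263).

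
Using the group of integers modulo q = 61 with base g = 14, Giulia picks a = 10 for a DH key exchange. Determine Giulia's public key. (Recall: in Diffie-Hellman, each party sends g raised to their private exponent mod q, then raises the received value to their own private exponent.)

47

Public value = 14^10 mod 61.
14^1 ≡ 14 (mod 61)
14^2 = (14^1)^2 ≡ 14^2 = 196 ≡ 13 (mod 61)
14^4 = (14^2)^2 ≡ 13^2 = 169 ≡ 47 (mod 61)
14^8 = (14^4)^2 ≡ 47^2 = 2209 ≡ 13 (mod 61)
14^10 = 14^8 · 14^2 ≡ 13 · 13 ≡ 47 (mod 61).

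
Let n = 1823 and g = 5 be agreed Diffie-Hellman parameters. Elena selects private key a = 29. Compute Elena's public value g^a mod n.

796

Public value = 5^29 mod 1823.
5^1 ≡ 5 (mod 1823)
5^2 = (5^1)^2 ≡ 5^2 = 25 ≡ 25 (mod 1823)
5^4 = (5^2)^2 ≡ 25^2 = 625 ≡ 625 (mod 1823)
5^8 = (5^4)^2 ≡ 625^2 = 390625 ≡ 503 (mod 1823)
5^16 = (5^8)^2 ≡ 503^2 = 253009 ≡ 1435 (mod 1823)
5^29 = 5^16 · 5^8 · 5^4 · 5^1 ≡ 1435 · 503 · 625 · 5 ≡ 796 (mod 1823).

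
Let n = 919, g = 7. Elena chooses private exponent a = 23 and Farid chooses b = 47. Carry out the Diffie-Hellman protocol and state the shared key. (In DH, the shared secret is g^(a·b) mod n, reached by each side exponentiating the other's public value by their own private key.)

406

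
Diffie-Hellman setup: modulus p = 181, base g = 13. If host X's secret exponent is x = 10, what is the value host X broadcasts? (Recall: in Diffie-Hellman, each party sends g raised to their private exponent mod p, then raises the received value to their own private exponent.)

43

Public value = 13^10 (mod 181).
13^1 ≡ 13 (mod 181)
13^2 = (13^1)^2 ≡ 13^2 = 169 ≡ 169 (mod 181)
13^4 = (13^2)^2 ≡ 169^2 = 28561 ≡ 144 (mod 181)
13^8 = (13^4)^2 ≡ 144^2 = 20736 ≡ 102 (mod 181)
13^10 = 13^8 · 13^2 ≡ 102 · 169 ≡ 43 (mod 181).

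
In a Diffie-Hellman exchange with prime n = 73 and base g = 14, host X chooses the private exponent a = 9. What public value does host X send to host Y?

Public value = 14^{9} \pmod{73}.
14^1 ≡ 14 (mod 73)
14^2 = (14^1)^2 ≡ 14^2 = 196 ≡ 50 (mod 73)
14^4 = (14^2)^2 ≡ 50^2 = 2500 ≡ 18 (mod 73)
14^8 = (14^4)^2 ≡ 18^2 = 324 ≡ 32 (mod 73)
14^9 = 14^8 · 14^1 ≡ 32 · 14 ≡ 10 (mod 73).

10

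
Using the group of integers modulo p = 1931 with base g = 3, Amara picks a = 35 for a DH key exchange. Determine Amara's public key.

1849

Public value = 3^35 (mod 1931).
3^1 ≡ 3 (mod 1931)
3^2 = (3^1)^2 ≡ 3^2 = 9 ≡ 9 (mod 1931)
3^4 = (3^2)^2 ≡ 9^2 = 81 ≡ 81 (mod 1931)
3^8 = (3^4)^2 ≡ 81^2 = 6561 ≡ 768 (mod 1931)
3^16 = (3^8)^2 ≡ 768^2 = 589824 ≡ 869 (mod 1931)
3^32 = (3^16)^2 ≡ 869^2 = 755161 ≡ 140 (mod 1931)
3^35 = 3^32 · 3^2 · 3^1 ≡ 140 · 9 · 3 ≡ 1849 (mod 1931).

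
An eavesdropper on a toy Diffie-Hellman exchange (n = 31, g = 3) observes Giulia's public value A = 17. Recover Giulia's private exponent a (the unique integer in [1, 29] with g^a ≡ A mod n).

7

Try successive powers of 3 modulo 31:
3^1 ≡ 3
3^2 ≡ 9
3^3 ≡ 27
3^4 ≡ 19
3^5 ≡ 26
3^6 ≡ 16
3^7 ≡ 17
Found: a = 7.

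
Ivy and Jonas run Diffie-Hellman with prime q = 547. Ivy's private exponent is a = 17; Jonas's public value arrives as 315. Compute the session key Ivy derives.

Shared key K = 315^17 mod 547.
315^1 ≡ 315 (mod 547)
315^2 = (315^1)^2 ≡ 315^2 = 99225 ≡ 218 (mod 547)
315^4 = (315^2)^2 ≡ 218^2 = 47524 ≡ 482 (mod 547)
315^8 = (315^4)^2 ≡ 482^2 = 232324 ≡ 396 (mod 547)
315^16 = (315^8)^2 ≡ 396^2 = 156816 ≡ 374 (mod 547)
315^17 = 315^16 · 315^1 ≡ 374 · 315 ≡ 205 (mod 547).

205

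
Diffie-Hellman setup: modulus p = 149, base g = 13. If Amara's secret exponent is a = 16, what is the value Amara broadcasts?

Public value = 13^16 mod 149.
13^1 ≡ 13 (mod 149)
13^2 = (13^1)^2 ≡ 13^2 = 169 ≡ 20 (mod 149)
13^4 = (13^2)^2 ≡ 20^2 = 400 ≡ 102 (mod 149)
13^8 = (13^4)^2 ≡ 102^2 = 10404 ≡ 123 (mod 149)
13^16 = (13^8)^2 ≡ 123^2 = 15129 ≡ 80 (mod 149)

80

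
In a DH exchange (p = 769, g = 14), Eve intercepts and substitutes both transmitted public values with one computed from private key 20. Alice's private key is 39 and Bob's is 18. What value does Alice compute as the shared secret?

684

Alice receives Eve's public value M = 14^20 mod 769 instead of the honest one.
14^1 ≡ 14 (mod 769)
14^2 = (14^1)^2 ≡ 14^2 = 196 ≡ 196 (mod 769)
14^4 = (14^2)^2 ≡ 196^2 = 38416 ≡ 735 (mod 769)
14^8 = (14^4)^2 ≡ 735^2 = 540225 ≡ 387 (mod 769)
14^16 = (14^8)^2 ≡ 387^2 = 149769 ≡ 583 (mod 769)
14^20 = 14^16 · 14^4 ≡ 583 · 735 ≡ 172 (mod 769).
So M = 172. Alice computes K = M^39 mod 769.
172^1 ≡ 172 (mod 769)
172^2 = (172^1)^2 ≡ 172^2 = 29584 ≡ 362 (mod 769)
172^4 = (172^2)^2 ≡ 362^2 = 131044 ≡ 314 (mod 769)
172^8 = (172^4)^2 ≡ 314^2 = 98596 ≡ 164 (mod 769)
172^16 = (172^8)^2 ≡ 164^2 = 26896 ≡ 750 (mod 769)
172^32 = (172^16)^2 ≡ 750^2 = 562500 ≡ 361 (mod 769)
172^39 = 172^32 · 172^4 · 172^2 · 172^1 ≡ 361 · 314 · 362 · 172 ≡ 684 (mod 769).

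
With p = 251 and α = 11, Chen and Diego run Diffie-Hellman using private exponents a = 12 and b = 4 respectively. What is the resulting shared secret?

35

Diego sends B = α^b mod p = 11^4 mod 251.
11^1 ≡ 11 (mod 251)
11^2 = (11^1)^2 ≡ 11^2 = 121 ≡ 121 (mod 251)
11^4 = (11^2)^2 ≡ 121^2 = 14641 ≡ 83 (mod 251)
So B = 83. Chen then computes K = B^a mod p = 83^12 mod 251.
83^1 ≡ 83 (mod 251)
83^2 = (83^1)^2 ≡ 83^2 = 6889 ≡ 112 (mod 251)
83^4 = (83^2)^2 ≡ 112^2 = 12544 ≡ 245 (mod 251)
83^8 = (83^4)^2 ≡ 245^2 = 60025 ≡ 36 (mod 251)
83^12 = 83^8 · 83^4 ≡ 36 · 245 ≡ 35 (mod 251).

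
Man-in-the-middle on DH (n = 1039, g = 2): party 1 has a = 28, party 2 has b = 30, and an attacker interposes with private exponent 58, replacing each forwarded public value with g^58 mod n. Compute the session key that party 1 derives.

Party 1 receives an attacker's public value M = 2^58 mod 1039 instead of the honest one.
2^1 ≡ 2 (mod 1039)
2^2 = (2^1)^2 ≡ 2^2 = 4 ≡ 4 (mod 1039)
2^4 = (2^2)^2 ≡ 4^2 = 16 ≡ 16 (mod 1039)
2^8 = (2^4)^2 ≡ 16^2 = 256 ≡ 256 (mod 1039)
2^16 = (2^8)^2 ≡ 256^2 = 65536 ≡ 79 (mod 1039)
2^32 = (2^16)^2 ≡ 79^2 = 6241 ≡ 7 (mod 1039)
2^58 = 2^32 · 2^16 · 2^8 · 2^2 ≡ 7 · 79 · 256 · 4 ≡ 17 (mod 1039).
So M = 17. Party 1 computes K = M^28 mod 1039.
17^1 ≡ 17 (mod 1039)
17^2 = (17^1)^2 ≡ 17^2 = 289 ≡ 289 (mod 1039)
17^4 = (17^2)^2 ≡ 289^2 = 83521 ≡ 401 (mod 1039)
17^8 = (17^4)^2 ≡ 401^2 = 160801 ≡ 795 (mod 1039)
17^16 = (17^8)^2 ≡ 795^2 = 632025 ≡ 313 (mod 1039)
17^28 = 17^16 · 17^8 · 17^4 ≡ 313 · 795 · 401 ≡ 392 (mod 1039).

392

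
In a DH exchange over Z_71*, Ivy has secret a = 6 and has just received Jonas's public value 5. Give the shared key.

Shared key K = 5^6 mod 71.
5^1 ≡ 5 (mod 71)
5^2 = (5^1)^2 ≡ 5^2 = 25 ≡ 25 (mod 71)
5^4 = (5^2)^2 ≡ 25^2 = 625 ≡ 57 (mod 71)
5^6 = 5^4 · 5^2 ≡ 57 · 25 ≡ 5 (mod 71).

5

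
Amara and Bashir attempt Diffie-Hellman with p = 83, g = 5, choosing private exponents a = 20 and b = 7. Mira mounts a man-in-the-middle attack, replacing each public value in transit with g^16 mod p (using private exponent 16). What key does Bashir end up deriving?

3

Bashir receives Mira's public value M = 5^16 mod 83 instead of the honest one.
5^1 ≡ 5 (mod 83)
5^2 = (5^1)^2 ≡ 5^2 = 25 ≡ 25 (mod 83)
5^4 = (5^2)^2 ≡ 25^2 = 625 ≡ 44 (mod 83)
5^8 = (5^4)^2 ≡ 44^2 = 1936 ≡ 27 (mod 83)
5^16 = (5^8)^2 ≡ 27^2 = 729 ≡ 65 (mod 83)
So M = 65. Bashir computes K = M^7 mod 83.
65^1 ≡ 65 (mod 83)
65^2 = (65^1)^2 ≡ 65^2 = 4225 ≡ 75 (mod 83)
65^4 = (65^2)^2 ≡ 75^2 = 5625 ≡ 64 (mod 83)
65^7 = 65^4 · 65^2 · 65^1 ≡ 64 · 75 · 65 ≡ 3 (mod 83).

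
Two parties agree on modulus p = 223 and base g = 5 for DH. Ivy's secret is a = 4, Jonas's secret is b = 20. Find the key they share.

139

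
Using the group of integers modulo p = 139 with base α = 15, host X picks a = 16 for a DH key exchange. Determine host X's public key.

Public value = 15^{16} \pmod{139}.
15^1 ≡ 15 (mod 139)
15^2 = (15^1)^2 ≡ 15^2 = 225 ≡ 86 (mod 139)
15^4 = (15^2)^2 ≡ 86^2 = 7396 ≡ 29 (mod 139)
15^8 = (15^4)^2 ≡ 29^2 = 841 ≡ 7 (mod 139)
15^16 = (15^8)^2 ≡ 7^2 = 49 ≡ 49 (mod 139)

49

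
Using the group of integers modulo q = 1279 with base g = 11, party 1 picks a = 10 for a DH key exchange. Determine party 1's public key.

377

Public value = 11^10 mod 1279.
11^1 ≡ 11 (mod 1279)
11^2 = (11^1)^2 ≡ 11^2 = 121 ≡ 121 (mod 1279)
11^4 = (11^2)^2 ≡ 121^2 = 14641 ≡ 572 (mod 1279)
11^8 = (11^4)^2 ≡ 572^2 = 327184 ≡ 1039 (mod 1279)
11^10 = 11^8 · 11^2 ≡ 1039 · 121 ≡ 377 (mod 1279).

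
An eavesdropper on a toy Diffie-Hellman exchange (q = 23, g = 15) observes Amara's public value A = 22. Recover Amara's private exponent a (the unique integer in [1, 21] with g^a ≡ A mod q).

Try successive powers of 15 modulo 23:
15^1 ≡ 15
15^2 ≡ 18
15^3 ≡ 17
15^4 ≡ 2
15^5 ≡ 7
15^6 ≡ 13
15^7 ≡ 11
15^8 ≡ 4
15^9 ≡ 14
15^10 ≡ 3
15^11 ≡ 22
Found: a = 11.

11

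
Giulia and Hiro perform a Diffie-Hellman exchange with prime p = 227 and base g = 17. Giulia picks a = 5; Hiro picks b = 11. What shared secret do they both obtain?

Giulia sends A = g^a mod p = 17^5 mod 227.
17^1 ≡ 17 (mod 227)
17^2 = (17^1)^2 ≡ 17^2 = 289 ≡ 62 (mod 227)
17^4 = (17^2)^2 ≡ 62^2 = 3844 ≡ 212 (mod 227)
17^5 = 17^4 · 17^1 ≡ 212 · 17 ≡ 199 (mod 227).
So A = 199. Hiro then computes K = A^b mod p = 199^11 mod 227.
199^1 ≡ 199 (mod 227)
199^2 = (199^1)^2 ≡ 199^2 = 39601 ≡ 103 (mod 227)
199^4 = (199^2)^2 ≡ 103^2 = 10609 ≡ 167 (mod 227)
199^8 = (199^4)^2 ≡ 167^2 = 27889 ≡ 195 (mod 227)
199^11 = 199^8 · 199^2 · 199^1 ≡ 195 · 103 · 199 ≡ 126 (mod 227).

126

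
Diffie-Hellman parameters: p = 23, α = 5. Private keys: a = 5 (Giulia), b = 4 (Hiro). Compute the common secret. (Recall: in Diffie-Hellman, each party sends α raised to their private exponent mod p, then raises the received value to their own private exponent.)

12

Giulia sends A = α^a mod p = 5^5 mod 23.
5^1 ≡ 5 (mod 23)
5^2 = (5^1)^2 ≡ 5^2 = 25 ≡ 2 (mod 23)
5^4 = (5^2)^2 ≡ 2^2 = 4 ≡ 4 (mod 23)
5^5 = 5^4 · 5^1 ≡ 4 · 5 ≡ 20 (mod 23).
So A = 20. Hiro then computes K = A^b mod p = 20^4 mod 23.
20^1 ≡ 20 (mod 23)
20^2 = (20^1)^2 ≡ 20^2 = 400 ≡ 9 (mod 23)
20^4 = (20^2)^2 ≡ 9^2 = 81 ≡ 12 (mod 23)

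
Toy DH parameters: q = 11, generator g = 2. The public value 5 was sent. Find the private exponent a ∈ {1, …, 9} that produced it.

4

Try successive powers of 2 modulo 11:
2^1 ≡ 2
2^2 ≡ 4
2^3 ≡ 8
2^4 ≡ 5
Found: a = 4.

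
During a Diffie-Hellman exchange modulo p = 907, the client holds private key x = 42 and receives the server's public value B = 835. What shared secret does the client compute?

62

Shared key K = 835^42 mod 907.
835^1 ≡ 835 (mod 907)
835^2 = (835^1)^2 ≡ 835^2 = 697225 ≡ 649 (mod 907)
835^4 = (835^2)^2 ≡ 649^2 = 421201 ≡ 353 (mod 907)
835^8 = (835^4)^2 ≡ 353^2 = 124609 ≡ 350 (mod 907)
835^16 = (835^8)^2 ≡ 350^2 = 122500 ≡ 55 (mod 907)
835^32 = (835^16)^2 ≡ 55^2 = 3025 ≡ 304 (mod 907)
835^42 = 835^32 · 835^8 · 835^2 ≡ 304 · 350 · 649 ≡ 62 (mod 907).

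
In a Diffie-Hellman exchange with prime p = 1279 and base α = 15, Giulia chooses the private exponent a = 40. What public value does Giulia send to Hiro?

Public value = 15^40 mod 1279.
15^1 ≡ 15 (mod 1279)
15^2 = (15^1)^2 ≡ 15^2 = 225 ≡ 225 (mod 1279)
15^4 = (15^2)^2 ≡ 225^2 = 50625 ≡ 744 (mod 1279)
15^8 = (15^4)^2 ≡ 744^2 = 553536 ≡ 1008 (mod 1279)
15^16 = (15^8)^2 ≡ 1008^2 = 1016064 ≡ 538 (mod 1279)
15^32 = (15^16)^2 ≡ 538^2 = 289444 ≡ 390 (mod 1279)
15^40 = 15^32 · 15^8 ≡ 390 · 1008 ≡ 467 (mod 1279).

467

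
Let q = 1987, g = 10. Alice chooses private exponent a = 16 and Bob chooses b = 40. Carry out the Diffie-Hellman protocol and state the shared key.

Bob sends B = g^b mod q = 10^40 mod 1987.
10^1 ≡ 10 (mod 1987)
10^2 = (10^1)^2 ≡ 10^2 = 100 ≡ 100 (mod 1987)
10^4 = (10^2)^2 ≡ 100^2 = 10000 ≡ 65 (mod 1987)
10^8 = (10^4)^2 ≡ 65^2 = 4225 ≡ 251 (mod 1987)
10^16 = (10^8)^2 ≡ 251^2 = 63001 ≡ 1404 (mod 1987)
10^32 = (10^16)^2 ≡ 1404^2 = 1971216 ≡ 112 (mod 1987)
10^40 = 10^32 · 10^8 ≡ 112 · 251 ≡ 294 (mod 1987).
So B = 294. Alice then computes K = B^a mod q = 294^16 mod 1987.
294^1 ≡ 294 (mod 1987)
294^2 = (294^1)^2 ≡ 294^2 = 86436 ≡ 995 (mod 1987)
294^4 = (294^2)^2 ≡ 995^2 = 990025 ≡ 499 (mod 1987)
294^8 = (294^4)^2 ≡ 499^2 = 249001 ≡ 626 (mod 1987)
294^16 = (294^8)^2 ≡ 626^2 = 391876 ≡ 437 (mod 1987)

437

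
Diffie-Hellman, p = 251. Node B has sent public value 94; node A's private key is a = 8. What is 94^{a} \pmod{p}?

249

Shared key K = 94^8 mod 251.
94^1 ≡ 94 (mod 251)
94^2 = (94^1)^2 ≡ 94^2 = 8836 ≡ 51 (mod 251)
94^4 = (94^2)^2 ≡ 51^2 = 2601 ≡ 91 (mod 251)
94^8 = (94^4)^2 ≡ 91^2 = 8281 ≡ 249 (mod 251)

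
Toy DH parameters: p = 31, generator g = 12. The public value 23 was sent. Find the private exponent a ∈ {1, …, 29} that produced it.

3

Try successive powers of 12 modulo 31:
12^1 ≡ 12
12^2 ≡ 20
12^3 ≡ 23
Found: a = 3.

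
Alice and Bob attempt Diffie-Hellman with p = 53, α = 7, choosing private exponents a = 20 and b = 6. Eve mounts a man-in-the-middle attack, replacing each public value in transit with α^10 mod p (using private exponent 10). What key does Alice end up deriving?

Alice receives Eve's public value M = 7^10 mod 53 instead of the honest one.
7^1 ≡ 7 (mod 53)
7^2 = (7^1)^2 ≡ 7^2 = 49 ≡ 49 (mod 53)
7^4 = (7^2)^2 ≡ 49^2 = 2401 ≡ 16 (mod 53)
7^8 = (7^4)^2 ≡ 16^2 = 256 ≡ 44 (mod 53)
7^10 = 7^8 · 7^2 ≡ 44 · 49 ≡ 36 (mod 53).
So M = 36. Alice computes K = M^20 mod 53.
36^1 ≡ 36 (mod 53)
36^2 = (36^1)^2 ≡ 36^2 = 1296 ≡ 24 (mod 53)
36^4 = (36^2)^2 ≡ 24^2 = 576 ≡ 46 (mod 53)
36^8 = (36^4)^2 ≡ 46^2 = 2116 ≡ 49 (mod 53)
36^16 = (36^8)^2 ≡ 49^2 = 2401 ≡ 16 (mod 53)
36^20 = 36^16 · 36^4 ≡ 16 · 46 ≡ 47 (mod 53).

47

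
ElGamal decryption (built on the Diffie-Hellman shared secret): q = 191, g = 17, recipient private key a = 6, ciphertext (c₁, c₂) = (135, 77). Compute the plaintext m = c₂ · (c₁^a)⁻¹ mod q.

Shared mask s = c₁^a mod q = 135^6 mod 191.
135^1 ≡ 135 (mod 191)
135^2 = (135^1)^2 ≡ 135^2 = 18225 ≡ 80 (mod 191)
135^4 = (135^2)^2 ≡ 80^2 = 6400 ≡ 97 (mod 191)
135^6 = 135^4 · 135^2 ≡ 97 · 80 ≡ 120 (mod 191).
So s = 120; s⁻¹ ≡ 78 (mod 191).
m = c₂ · s⁻¹ mod 191 = 77 · 78 mod 191 = 85.

85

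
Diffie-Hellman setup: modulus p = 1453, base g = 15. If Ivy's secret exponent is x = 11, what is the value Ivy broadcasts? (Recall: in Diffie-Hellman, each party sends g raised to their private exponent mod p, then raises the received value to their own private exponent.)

125

Public value = 15^{11} \pmod{1453}.
15^1 ≡ 15 (mod 1453)
15^2 = (15^1)^2 ≡ 15^2 = 225 ≡ 225 (mod 1453)
15^4 = (15^2)^2 ≡ 225^2 = 50625 ≡ 1223 (mod 1453)
15^8 = (15^4)^2 ≡ 1223^2 = 1495729 ≡ 592 (mod 1453)
15^11 = 15^8 · 15^2 · 15^1 ≡ 592 · 225 · 15 ≡ 125 (mod 1453).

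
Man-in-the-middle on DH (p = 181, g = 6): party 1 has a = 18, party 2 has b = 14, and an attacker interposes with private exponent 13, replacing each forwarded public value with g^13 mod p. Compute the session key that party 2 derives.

Party 2 receives an attacker's public value M = 6^13 mod 181 instead of the honest one.
6^1 ≡ 6 (mod 181)
6^2 = (6^1)^2 ≡ 6^2 = 36 ≡ 36 (mod 181)
6^4 = (6^2)^2 ≡ 36^2 = 1296 ≡ 29 (mod 181)
6^8 = (6^4)^2 ≡ 29^2 = 841 ≡ 117 (mod 181)
6^13 = 6^8 · 6^4 · 6^1 ≡ 117 · 29 · 6 ≡ 86 (mod 181).
So M = 86. Party 2 computes K = M^14 mod 181.
86^1 ≡ 86 (mod 181)
86^2 = (86^1)^2 ≡ 86^2 = 7396 ≡ 156 (mod 181)
86^4 = (86^2)^2 ≡ 156^2 = 24336 ≡ 82 (mod 181)
86^8 = (86^4)^2 ≡ 82^2 = 6724 ≡ 27 (mod 181)
86^14 = 86^8 · 86^4 · 86^2 ≡ 27 · 82 · 156 ≡ 36 (mod 181).

36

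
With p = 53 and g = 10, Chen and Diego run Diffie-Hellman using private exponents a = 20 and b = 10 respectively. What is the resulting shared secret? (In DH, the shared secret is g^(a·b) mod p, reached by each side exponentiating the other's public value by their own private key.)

42

Diego sends B = g^b mod p = 10^10 mod 53.
10^1 ≡ 10 (mod 53)
10^2 = (10^1)^2 ≡ 10^2 = 100 ≡ 47 (mod 53)
10^4 = (10^2)^2 ≡ 47^2 = 2209 ≡ 36 (mod 53)
10^8 = (10^4)^2 ≡ 36^2 = 1296 ≡ 24 (mod 53)
10^10 = 10^8 · 10^2 ≡ 24 · 47 ≡ 15 (mod 53).
So B = 15. Chen then computes K = B^a mod p = 15^20 mod 53.
15^1 ≡ 15 (mod 53)
15^2 = (15^1)^2 ≡ 15^2 = 225 ≡ 13 (mod 53)
15^4 = (15^2)^2 ≡ 13^2 = 169 ≡ 10 (mod 53)
15^8 = (15^4)^2 ≡ 10^2 = 100 ≡ 47 (mod 53)
15^16 = (15^8)^2 ≡ 47^2 = 2209 ≡ 36 (mod 53)
15^20 = 15^16 · 15^4 ≡ 36 · 10 ≡ 42 (mod 53).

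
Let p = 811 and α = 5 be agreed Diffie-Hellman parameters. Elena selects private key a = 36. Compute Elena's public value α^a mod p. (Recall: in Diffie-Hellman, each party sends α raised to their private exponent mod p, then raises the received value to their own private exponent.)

306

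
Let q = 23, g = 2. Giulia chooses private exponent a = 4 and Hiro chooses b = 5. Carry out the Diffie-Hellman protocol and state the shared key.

Giulia sends A = g^a mod q = 2^4 mod 23.
2^1 ≡ 2 (mod 23)
2^2 = (2^1)^2 ≡ 2^2 = 4 ≡ 4 (mod 23)
2^4 = (2^2)^2 ≡ 4^2 = 16 ≡ 16 (mod 23)
So A = 16. Hiro then computes K = A^b mod q = 16^5 mod 23.
16^1 ≡ 16 (mod 23)
16^2 = (16^1)^2 ≡ 16^2 = 256 ≡ 3 (mod 23)
16^4 = (16^2)^2 ≡ 3^2 = 9 ≡ 9 (mod 23)
16^5 = 16^4 · 16^1 ≡ 9 · 16 ≡ 6 (mod 23).

6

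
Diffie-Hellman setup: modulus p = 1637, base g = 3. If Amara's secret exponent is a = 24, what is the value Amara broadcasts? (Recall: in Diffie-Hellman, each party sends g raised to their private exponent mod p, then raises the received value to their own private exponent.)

Public value = 3^24 mod 1637.
3^1 ≡ 3 (mod 1637)
3^2 = (3^1)^2 ≡ 3^2 = 9 ≡ 9 (mod 1637)
3^4 = (3^2)^2 ≡ 9^2 = 81 ≡ 81 (mod 1637)
3^8 = (3^4)^2 ≡ 81^2 = 6561 ≡ 13 (mod 1637)
3^16 = (3^8)^2 ≡ 13^2 = 169 ≡ 169 (mod 1637)
3^24 = 3^16 · 3^8 ≡ 169 · 13 ≡ 560 (mod 1637).

560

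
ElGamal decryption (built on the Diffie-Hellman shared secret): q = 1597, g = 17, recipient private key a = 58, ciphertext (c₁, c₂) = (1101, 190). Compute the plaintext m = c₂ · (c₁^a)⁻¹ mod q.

225

Shared mask s = c₁^a mod q = 1101^58 mod 1597.
1101^1 ≡ 1101 (mod 1597)
1101^2 = (1101^1)^2 ≡ 1101^2 = 1212201 ≡ 78 (mod 1597)
1101^4 = (1101^2)^2 ≡ 78^2 = 6084 ≡ 1293 (mod 1597)
1101^8 = (1101^4)^2 ≡ 1293^2 = 1671849 ≡ 1387 (mod 1597)
1101^16 = (1101^8)^2 ≡ 1387^2 = 1923769 ≡ 981 (mod 1597)
1101^32 = (1101^16)^2 ≡ 981^2 = 962361 ≡ 967 (mod 1597)
1101^58 = 1101^32 · 1101^16 · 1101^8 · 1101^2 ≡ 967 · 981 · 1387 · 78 ≡ 1101 (mod 1597).
So s = 1101; s⁻¹ ≡ 1304 (mod 1597).
m = c₂ · s⁻¹ mod 1597 = 190 · 1304 mod 1597 = 225.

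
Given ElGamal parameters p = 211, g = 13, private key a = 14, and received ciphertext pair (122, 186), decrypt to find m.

Shared mask s = c₁^a mod p = 122^14 mod 211.
122^1 ≡ 122 (mod 211)
122^2 = (122^1)^2 ≡ 122^2 = 14884 ≡ 114 (mod 211)
122^4 = (122^2)^2 ≡ 114^2 = 12996 ≡ 125 (mod 211)
122^8 = (122^4)^2 ≡ 125^2 = 15625 ≡ 11 (mod 211)
122^14 = 122^8 · 122^4 · 122^2 ≡ 11 · 125 · 114 ≡ 188 (mod 211).
So s = 188; s⁻¹ ≡ 55 (mod 211).
m = c₂ · s⁻¹ mod 211 = 186 · 55 mod 211 = 102.

102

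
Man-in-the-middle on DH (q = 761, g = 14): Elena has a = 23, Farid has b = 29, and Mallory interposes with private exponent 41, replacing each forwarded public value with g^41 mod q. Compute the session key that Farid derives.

639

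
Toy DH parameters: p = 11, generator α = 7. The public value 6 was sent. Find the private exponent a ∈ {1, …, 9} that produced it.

7

Try successive powers of 7 modulo 11:
7^1 ≡ 7
7^2 ≡ 5
7^3 ≡ 2
7^4 ≡ 3
7^5 ≡ 10
7^6 ≡ 4
7^7 ≡ 6
Found: a = 7.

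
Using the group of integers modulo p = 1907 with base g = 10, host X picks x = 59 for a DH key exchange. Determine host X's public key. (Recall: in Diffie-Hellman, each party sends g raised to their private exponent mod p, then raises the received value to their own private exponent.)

Public value = 10^59 mod 1907.
10^1 ≡ 10 (mod 1907)
10^2 = (10^1)^2 ≡ 10^2 = 100 ≡ 100 (mod 1907)
10^4 = (10^2)^2 ≡ 100^2 = 10000 ≡ 465 (mod 1907)
10^8 = (10^4)^2 ≡ 465^2 = 216225 ≡ 734 (mod 1907)
10^16 = (10^8)^2 ≡ 734^2 = 538756 ≡ 982 (mod 1907)
10^32 = (10^16)^2 ≡ 982^2 = 964324 ≡ 1289 (mod 1907)
10^59 = 10^32 · 10^16 · 10^8 · 10^2 · 10^1 ≡ 1289 · 982 · 734 · 100 · 10 ≡ 28 (mod 1907).

28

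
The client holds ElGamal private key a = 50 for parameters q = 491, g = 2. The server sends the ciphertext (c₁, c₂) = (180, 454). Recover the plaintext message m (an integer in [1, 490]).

159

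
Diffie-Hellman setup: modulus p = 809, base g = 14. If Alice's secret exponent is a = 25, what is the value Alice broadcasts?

Public value = 14^25 mod 809.
14^1 ≡ 14 (mod 809)
14^2 = (14^1)^2 ≡ 14^2 = 196 ≡ 196 (mod 809)
14^4 = (14^2)^2 ≡ 196^2 = 38416 ≡ 393 (mod 809)
14^8 = (14^4)^2 ≡ 393^2 = 154449 ≡ 739 (mod 809)
14^16 = (14^8)^2 ≡ 739^2 = 546121 ≡ 46 (mod 809)
14^25 = 14^16 · 14^8 · 14^1 ≡ 46 · 739 · 14 ≡ 224 (mod 809).

224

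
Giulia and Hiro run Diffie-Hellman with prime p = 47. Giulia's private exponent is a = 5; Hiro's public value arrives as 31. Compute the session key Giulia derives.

Shared key K = 31^5 mod 47.
31^1 ≡ 31 (mod 47)
31^2 = (31^1)^2 ≡ 31^2 = 961 ≡ 21 (mod 47)
31^4 = (31^2)^2 ≡ 21^2 = 441 ≡ 18 (mod 47)
31^5 = 31^4 · 31^1 ≡ 18 · 31 ≡ 41 (mod 47).

41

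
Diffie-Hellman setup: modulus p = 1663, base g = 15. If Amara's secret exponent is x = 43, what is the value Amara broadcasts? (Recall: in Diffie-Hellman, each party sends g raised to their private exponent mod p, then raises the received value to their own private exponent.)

290

Public value = 15^43 mod 1663.
15^1 ≡ 15 (mod 1663)
15^2 = (15^1)^2 ≡ 15^2 = 225 ≡ 225 (mod 1663)
15^4 = (15^2)^2 ≡ 225^2 = 50625 ≡ 735 (mod 1663)
15^8 = (15^4)^2 ≡ 735^2 = 540225 ≡ 1413 (mod 1663)
15^16 = (15^8)^2 ≡ 1413^2 = 1996569 ≡ 969 (mod 1663)
15^32 = (15^16)^2 ≡ 969^2 = 938961 ≡ 1029 (mod 1663)
15^43 = 15^32 · 15^8 · 15^2 · 15^1 ≡ 1029 · 1413 · 225 · 15 ≡ 290 (mod 1663).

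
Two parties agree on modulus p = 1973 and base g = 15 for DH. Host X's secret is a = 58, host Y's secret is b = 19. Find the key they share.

1944

Host X sends A = g^a mod p = 15^58 mod 1973.
15^1 ≡ 15 (mod 1973)
15^2 = (15^1)^2 ≡ 15^2 = 225 ≡ 225 (mod 1973)
15^4 = (15^2)^2 ≡ 225^2 = 50625 ≡ 1300 (mod 1973)
15^8 = (15^4)^2 ≡ 1300^2 = 1690000 ≡ 1112 (mod 1973)
15^16 = (15^8)^2 ≡ 1112^2 = 1236544 ≡ 1446 (mod 1973)
15^32 = (15^16)^2 ≡ 1446^2 = 2090916 ≡ 1509 (mod 1973)
15^58 = 15^32 · 15^16 · 15^8 · 15^2 ≡ 1509 · 1446 · 1112 · 225 ≡ 625 (mod 1973).
So A = 625. Host Y then computes K = A^b mod p = 625^19 mod 1973.
625^1 ≡ 625 (mod 1973)
625^2 = (625^1)^2 ≡ 625^2 = 390625 ≡ 1944 (mod 1973)
625^4 = (625^2)^2 ≡ 1944^2 = 3779136 ≡ 841 (mod 1973)
625^8 = (625^4)^2 ≡ 841^2 = 707281 ≡ 947 (mod 1973)
625^16 = (625^8)^2 ≡ 947^2 = 896809 ≡ 1067 (mod 1973)
625^19 = 625^16 · 625^2 · 625^1 ≡ 1067 · 1944 · 625 ≡ 1944 (mod 1973).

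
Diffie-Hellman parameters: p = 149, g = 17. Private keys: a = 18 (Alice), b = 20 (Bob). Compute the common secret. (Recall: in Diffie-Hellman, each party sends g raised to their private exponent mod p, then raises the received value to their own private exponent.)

96

Bob sends B = g^b mod p = 17^20 mod 149.
17^1 ≡ 17 (mod 149)
17^2 = (17^1)^2 ≡ 17^2 = 289 ≡ 140 (mod 149)
17^4 = (17^2)^2 ≡ 140^2 = 19600 ≡ 81 (mod 149)
17^8 = (17^4)^2 ≡ 81^2 = 6561 ≡ 5 (mod 149)
17^16 = (17^8)^2 ≡ 5^2 = 25 ≡ 25 (mod 149)
17^20 = 17^16 · 17^4 ≡ 25 · 81 ≡ 88 (mod 149).
So B = 88. Alice then computes K = B^a mod p = 88^18 mod 149.
88^1 ≡ 88 (mod 149)
88^2 = (88^1)^2 ≡ 88^2 = 7744 ≡ 145 (mod 149)
88^4 = (88^2)^2 ≡ 145^2 = 21025 ≡ 16 (mod 149)
88^8 = (88^4)^2 ≡ 16^2 = 256 ≡ 107 (mod 149)
88^16 = (88^8)^2 ≡ 107^2 = 11449 ≡ 125 (mod 149)
88^18 = 88^16 · 88^2 ≡ 125 · 145 ≡ 96 (mod 149).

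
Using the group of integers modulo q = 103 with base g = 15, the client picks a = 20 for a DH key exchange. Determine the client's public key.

29

Public value = 15^20 mod 103.
15^1 ≡ 15 (mod 103)
15^2 = (15^1)^2 ≡ 15^2 = 225 ≡ 19 (mod 103)
15^4 = (15^2)^2 ≡ 19^2 = 361 ≡ 52 (mod 103)
15^8 = (15^4)^2 ≡ 52^2 = 2704 ≡ 26 (mod 103)
15^16 = (15^8)^2 ≡ 26^2 = 676 ≡ 58 (mod 103)
15^20 = 15^16 · 15^4 ≡ 58 · 52 ≡ 29 (mod 103).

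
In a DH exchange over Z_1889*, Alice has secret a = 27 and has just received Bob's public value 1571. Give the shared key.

1879

Shared key K = 1571^27 mod 1889.
1571^1 ≡ 1571 (mod 1889)
1571^2 = (1571^1)^2 ≡ 1571^2 = 2468041 ≡ 1007 (mod 1889)
1571^4 = (1571^2)^2 ≡ 1007^2 = 1014049 ≡ 1545 (mod 1889)
1571^8 = (1571^4)^2 ≡ 1545^2 = 2387025 ≡ 1218 (mod 1889)
1571^16 = (1571^8)^2 ≡ 1218^2 = 1483524 ≡ 659 (mod 1889)
1571^27 = 1571^16 · 1571^8 · 1571^2 · 1571^1 ≡ 659 · 1218 · 1007 · 1571 ≡ 1879 (mod 1889).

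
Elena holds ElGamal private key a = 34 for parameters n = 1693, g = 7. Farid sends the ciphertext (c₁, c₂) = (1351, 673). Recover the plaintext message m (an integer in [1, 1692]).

1189

Shared mask s = c₁^a mod n = 1351^34 mod 1693.
1351^1 ≡ 1351 (mod 1693)
1351^2 = (1351^1)^2 ≡ 1351^2 = 1825201 ≡ 147 (mod 1693)
1351^4 = (1351^2)^2 ≡ 147^2 = 21609 ≡ 1293 (mod 1693)
1351^8 = (1351^4)^2 ≡ 1293^2 = 1671849 ≡ 858 (mod 1693)
1351^16 = (1351^8)^2 ≡ 858^2 = 736164 ≡ 1402 (mod 1693)
1351^32 = (1351^16)^2 ≡ 1402^2 = 1965604 ≡ 31 (mod 1693)
1351^34 = 1351^32 · 1351^2 ≡ 31 · 147 ≡ 1171 (mod 1693).
So s = 1171; s⁻¹ ≡ 120 (mod 1693).
m = c₂ · s⁻¹ mod 1693 = 673 · 120 mod 1693 = 1189.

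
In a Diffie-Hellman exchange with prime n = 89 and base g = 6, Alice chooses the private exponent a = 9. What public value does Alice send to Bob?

Public value = 6^9 (mod 89).
6^1 ≡ 6 (mod 89)
6^2 = (6^1)^2 ≡ 6^2 = 36 ≡ 36 (mod 89)
6^4 = (6^2)^2 ≡ 36^2 = 1296 ≡ 50 (mod 89)
6^8 = (6^4)^2 ≡ 50^2 = 2500 ≡ 8 (mod 89)
6^9 = 6^8 · 6^1 ≡ 8 · 6 ≡ 48 (mod 89).

48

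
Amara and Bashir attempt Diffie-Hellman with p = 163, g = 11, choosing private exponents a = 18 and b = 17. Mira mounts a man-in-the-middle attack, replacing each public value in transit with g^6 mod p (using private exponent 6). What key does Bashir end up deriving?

Bashir receives Mira's public value M = 11^6 mod 163 instead of the honest one.
11^1 ≡ 11 (mod 163)
11^2 = (11^1)^2 ≡ 11^2 = 121 ≡ 121 (mod 163)
11^4 = (11^2)^2 ≡ 121^2 = 14641 ≡ 134 (mod 163)
11^6 = 11^4 · 11^2 ≡ 134 · 121 ≡ 77 (mod 163).
So M = 77. Bashir computes K = M^17 mod 163.
77^1 ≡ 77 (mod 163)
77^2 = (77^1)^2 ≡ 77^2 = 5929 ≡ 61 (mod 163)
77^4 = (77^2)^2 ≡ 61^2 = 3721 ≡ 135 (mod 163)
77^8 = (77^4)^2 ≡ 135^2 = 18225 ≡ 132 (mod 163)
77^16 = (77^8)^2 ≡ 132^2 = 17424 ≡ 146 (mod 163)
77^17 = 77^16 · 77^1 ≡ 146 · 77 ≡ 158 (mod 163).

158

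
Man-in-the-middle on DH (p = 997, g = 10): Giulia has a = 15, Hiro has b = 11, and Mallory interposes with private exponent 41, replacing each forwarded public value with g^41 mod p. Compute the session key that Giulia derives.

Giulia receives Mallory's public value M = 10^41 mod 997 instead of the honest one.
10^1 ≡ 10 (mod 997)
10^2 = (10^1)^2 ≡ 10^2 = 100 ≡ 100 (mod 997)
10^4 = (10^2)^2 ≡ 100^2 = 10000 ≡ 30 (mod 997)
10^8 = (10^4)^2 ≡ 30^2 = 900 ≡ 900 (mod 997)
10^16 = (10^8)^2 ≡ 900^2 = 810000 ≡ 436 (mod 997)
10^32 = (10^16)^2 ≡ 436^2 = 190096 ≡ 666 (mod 997)
10^41 = 10^32 · 10^8 · 10^1 ≡ 666 · 900 · 10 ≡ 36 (mod 997).
So M = 36. Giulia computes K = M^15 mod 997.
36^1 ≡ 36 (mod 997)
36^2 = (36^1)^2 ≡ 36^2 = 1296 ≡ 299 (mod 997)
36^4 = (36^2)^2 ≡ 299^2 = 89401 ≡ 668 (mod 997)
36^8 = (36^4)^2 ≡ 668^2 = 446224 ≡ 565 (mod 997)
36^15 = 36^8 · 36^4 · 36^2 · 36^1 ≡ 565 · 668 · 299 · 36 ≡ 199 (mod 997).

199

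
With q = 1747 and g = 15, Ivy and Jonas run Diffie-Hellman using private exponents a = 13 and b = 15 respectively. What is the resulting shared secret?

Ivy sends A = g^a mod q = 15^13 mod 1747.
15^1 ≡ 15 (mod 1747)
15^2 = (15^1)^2 ≡ 15^2 = 225 ≡ 225 (mod 1747)
15^4 = (15^2)^2 ≡ 225^2 = 50625 ≡ 1709 (mod 1747)
15^8 = (15^4)^2 ≡ 1709^2 = 2920681 ≡ 1444 (mod 1747)
15^13 = 15^8 · 15^4 · 15^1 ≡ 1444 · 1709 · 15 ≡ 1504 (mod 1747).
So A = 1504. Jonas then computes K = A^b mod q = 1504^15 mod 1747.
1504^1 ≡ 1504 (mod 1747)
1504^2 = (1504^1)^2 ≡ 1504^2 = 2262016 ≡ 1398 (mod 1747)
1504^4 = (1504^2)^2 ≡ 1398^2 = 1954404 ≡ 1258 (mod 1747)
1504^8 = (1504^4)^2 ≡ 1258^2 = 1582564 ≡ 1529 (mod 1747)
1504^15 = 1504^8 · 1504^4 · 1504^2 · 1504^1 ≡ 1529 · 1258 · 1398 · 1504 ≡ 92 (mod 1747).

92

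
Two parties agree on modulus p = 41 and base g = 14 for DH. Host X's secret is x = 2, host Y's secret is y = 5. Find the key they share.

Host Y sends B = g^y mod p = 14^5 mod 41.
14^1 ≡ 14 (mod 41)
14^2 = (14^1)^2 ≡ 14^2 = 196 ≡ 32 (mod 41)
14^4 = (14^2)^2 ≡ 32^2 = 1024 ≡ 40 (mod 41)
14^5 = 14^4 · 14^1 ≡ 40 · 14 ≡ 27 (mod 41).
So B = 27. Host X then computes K = B^x mod p = 27^2 mod 41.
27^1 ≡ 27 (mod 41)
27^2 = (27^1)^2 ≡ 27^2 = 729 ≡ 32 (mod 41)

32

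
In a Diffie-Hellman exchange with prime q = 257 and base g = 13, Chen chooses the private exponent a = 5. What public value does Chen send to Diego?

185

Public value = 13^5 mod 257.
13^1 ≡ 13 (mod 257)
13^2 = (13^1)^2 ≡ 13^2 = 169 ≡ 169 (mod 257)
13^4 = (13^2)^2 ≡ 169^2 = 28561 ≡ 34 (mod 257)
13^5 = 13^4 · 13^1 ≡ 34 · 13 ≡ 185 (mod 257).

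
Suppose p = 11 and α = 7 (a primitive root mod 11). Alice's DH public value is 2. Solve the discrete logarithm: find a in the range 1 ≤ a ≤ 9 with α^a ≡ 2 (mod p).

3

Try successive powers of 7 modulo 11:
7^1 ≡ 7
7^2 ≡ 5
7^3 ≡ 2
Found: a = 3.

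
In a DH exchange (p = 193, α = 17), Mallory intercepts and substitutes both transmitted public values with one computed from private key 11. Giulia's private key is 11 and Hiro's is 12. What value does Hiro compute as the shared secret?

Hiro receives Mallory's public value M = 17^11 mod 193 instead of the honest one.
17^1 ≡ 17 (mod 193)
17^2 = (17^1)^2 ≡ 17^2 = 289 ≡ 96 (mod 193)
17^4 = (17^2)^2 ≡ 96^2 = 9216 ≡ 145 (mod 193)
17^8 = (17^4)^2 ≡ 145^2 = 21025 ≡ 181 (mod 193)
17^11 = 17^8 · 17^2 · 17^1 ≡ 181 · 96 · 17 ≡ 102 (mod 193).
So M = 102. Hiro computes K = M^12 mod 193.
102^1 ≡ 102 (mod 193)
102^2 = (102^1)^2 ≡ 102^2 = 10404 ≡ 175 (mod 193)
102^4 = (102^2)^2 ≡ 175^2 = 30625 ≡ 131 (mod 193)
102^8 = (102^4)^2 ≡ 131^2 = 17161 ≡ 177 (mod 193)
102^12 = 102^8 · 102^4 ≡ 177 · 131 ≡ 27 (mod 193).

27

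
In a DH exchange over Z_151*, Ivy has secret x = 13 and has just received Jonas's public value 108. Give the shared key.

35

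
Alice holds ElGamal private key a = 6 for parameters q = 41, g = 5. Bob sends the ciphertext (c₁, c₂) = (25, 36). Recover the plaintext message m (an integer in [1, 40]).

33

Shared mask s = c₁^a mod q = 25^6 mod 41.
25^1 ≡ 25 (mod 41)
25^2 = (25^1)^2 ≡ 25^2 = 625 ≡ 10 (mod 41)
25^4 = (25^2)^2 ≡ 10^2 = 100 ≡ 18 (mod 41)
25^6 = 25^4 · 25^2 ≡ 18 · 10 ≡ 16 (mod 41).
So s = 16; s⁻¹ ≡ 18 (mod 41).
m = c₂ · s⁻¹ mod 41 = 36 · 18 mod 41 = 33.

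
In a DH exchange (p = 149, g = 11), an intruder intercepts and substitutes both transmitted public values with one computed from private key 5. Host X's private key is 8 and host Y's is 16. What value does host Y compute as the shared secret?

49

Host Y receives an intruder's public value M = 11^5 mod 149 instead of the honest one.
11^1 ≡ 11 (mod 149)
11^2 = (11^1)^2 ≡ 11^2 = 121 ≡ 121 (mod 149)
11^4 = (11^2)^2 ≡ 121^2 = 14641 ≡ 39 (mod 149)
11^5 = 11^4 · 11^1 ≡ 39 · 11 ≡ 131 (mod 149).
So M = 131. Host Y computes K = M^16 mod 149.
131^1 ≡ 131 (mod 149)
131^2 = (131^1)^2 ≡ 131^2 = 17161 ≡ 26 (mod 149)
131^4 = (131^2)^2 ≡ 26^2 = 676 ≡ 80 (mod 149)
131^8 = (131^4)^2 ≡ 80^2 = 6400 ≡ 142 (mod 149)
131^16 = (131^8)^2 ≡ 142^2 = 20164 ≡ 49 (mod 149)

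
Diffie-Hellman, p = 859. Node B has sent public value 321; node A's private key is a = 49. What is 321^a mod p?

427

Shared key K = 321^49 mod 859.
321^1 ≡ 321 (mod 859)
321^2 = (321^1)^2 ≡ 321^2 = 103041 ≡ 820 (mod 859)
321^4 = (321^2)^2 ≡ 820^2 = 672400 ≡ 662 (mod 859)
321^8 = (321^4)^2 ≡ 662^2 = 438244 ≡ 154 (mod 859)
321^16 = (321^8)^2 ≡ 154^2 = 23716 ≡ 523 (mod 859)
321^32 = (321^16)^2 ≡ 523^2 = 273529 ≡ 367 (mod 859)
321^49 = 321^32 · 321^16 · 321^1 ≡ 367 · 523 · 321 ≡ 427 (mod 859).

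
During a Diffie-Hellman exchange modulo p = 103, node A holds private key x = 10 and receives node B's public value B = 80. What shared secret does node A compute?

Shared key K = 80^10 mod 103.
80^1 ≡ 80 (mod 103)
80^2 = (80^1)^2 ≡ 80^2 = 6400 ≡ 14 (mod 103)
80^4 = (80^2)^2 ≡ 14^2 = 196 ≡ 93 (mod 103)
80^8 = (80^4)^2 ≡ 93^2 = 8649 ≡ 100 (mod 103)
80^10 = 80^8 · 80^2 ≡ 100 · 14 ≡ 61 (mod 103).

61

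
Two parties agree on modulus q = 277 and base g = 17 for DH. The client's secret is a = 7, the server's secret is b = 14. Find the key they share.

The client sends A = g^a mod q = 17^7 mod 277.
17^1 ≡ 17 (mod 277)
17^2 = (17^1)^2 ≡ 17^2 = 289 ≡ 12 (mod 277)
17^4 = (17^2)^2 ≡ 12^2 = 144 ≡ 144 (mod 277)
17^7 = 17^4 · 17^2 · 17^1 ≡ 144 · 12 · 17 ≡ 14 (mod 277).
So A = 14. The server then computes K = A^b mod q = 14^14 mod 277.
14^1 ≡ 14 (mod 277)
14^2 = (14^1)^2 ≡ 14^2 = 196 ≡ 196 (mod 277)
14^4 = (14^2)^2 ≡ 196^2 = 38416 ≡ 190 (mod 277)
14^8 = (14^4)^2 ≡ 190^2 = 36100 ≡ 90 (mod 277)
14^14 = 14^8 · 14^4 · 14^2 ≡ 90 · 190 · 196 ≡ 177 (mod 277).

177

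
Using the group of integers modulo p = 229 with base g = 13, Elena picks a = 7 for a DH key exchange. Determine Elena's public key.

Public value = 13^7 (mod 229).
13^1 ≡ 13 (mod 229)
13^2 = (13^1)^2 ≡ 13^2 = 169 ≡ 169 (mod 229)
13^4 = (13^2)^2 ≡ 169^2 = 28561 ≡ 165 (mod 229)
13^7 = 13^4 · 13^2 · 13^1 ≡ 165 · 169 · 13 ≡ 227 (mod 229).

227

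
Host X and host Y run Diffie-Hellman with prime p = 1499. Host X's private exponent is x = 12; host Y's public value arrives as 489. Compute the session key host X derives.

245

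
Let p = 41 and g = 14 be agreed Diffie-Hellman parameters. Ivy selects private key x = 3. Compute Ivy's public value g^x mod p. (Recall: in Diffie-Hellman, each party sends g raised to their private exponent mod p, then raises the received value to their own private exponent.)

38

Public value = 14^3 mod 41.
14^1 ≡ 14 (mod 41)
14^2 = (14^1)^2 ≡ 14^2 = 196 ≡ 32 (mod 41)
14^3 = 14^2 · 14^1 ≡ 32 · 14 ≡ 38 (mod 41).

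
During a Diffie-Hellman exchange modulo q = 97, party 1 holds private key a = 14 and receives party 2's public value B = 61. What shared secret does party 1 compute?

35

Shared key K = 61^14 mod 97.
61^1 ≡ 61 (mod 97)
61^2 = (61^1)^2 ≡ 61^2 = 3721 ≡ 35 (mod 97)
61^4 = (61^2)^2 ≡ 35^2 = 1225 ≡ 61 (mod 97)
61^8 = (61^4)^2 ≡ 61^2 = 3721 ≡ 35 (mod 97)
61^14 = 61^8 · 61^4 · 61^2 ≡ 35 · 61 · 35 ≡ 35 (mod 97).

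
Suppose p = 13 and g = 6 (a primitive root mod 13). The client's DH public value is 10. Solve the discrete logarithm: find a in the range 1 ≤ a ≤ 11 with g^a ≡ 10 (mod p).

Try successive powers of 6 modulo 13:
6^1 ≡ 6
6^2 ≡ 10
Found: a = 2.

2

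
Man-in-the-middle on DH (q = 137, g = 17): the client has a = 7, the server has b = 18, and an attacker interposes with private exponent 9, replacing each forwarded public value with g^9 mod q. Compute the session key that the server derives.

78

The server receives an attacker's public value M = 17^9 mod 137 instead of the honest one.
17^1 ≡ 17 (mod 137)
17^2 = (17^1)^2 ≡ 17^2 = 289 ≡ 15 (mod 137)
17^4 = (17^2)^2 ≡ 15^2 = 225 ≡ 88 (mod 137)
17^8 = (17^4)^2 ≡ 88^2 = 7744 ≡ 72 (mod 137)
17^9 = 17^8 · 17^1 ≡ 72 · 17 ≡ 128 (mod 137).
So M = 128. The server computes K = M^18 mod 137.
128^1 ≡ 128 (mod 137)
128^2 = (128^1)^2 ≡ 128^2 = 16384 ≡ 81 (mod 137)
128^4 = (128^2)^2 ≡ 81^2 = 6561 ≡ 122 (mod 137)
128^8 = (128^4)^2 ≡ 122^2 = 14884 ≡ 88 (mod 137)
128^16 = (128^8)^2 ≡ 88^2 = 7744 ≡ 72 (mod 137)
128^18 = 128^16 · 128^2 ≡ 72 · 81 ≡ 78 (mod 137).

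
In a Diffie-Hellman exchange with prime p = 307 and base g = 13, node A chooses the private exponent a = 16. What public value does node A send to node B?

176

Public value = 13^16 mod 307.
13^1 ≡ 13 (mod 307)
13^2 = (13^1)^2 ≡ 13^2 = 169 ≡ 169 (mod 307)
13^4 = (13^2)^2 ≡ 169^2 = 28561 ≡ 10 (mod 307)
13^8 = (13^4)^2 ≡ 10^2 = 100 ≡ 100 (mod 307)
13^16 = (13^8)^2 ≡ 100^2 = 10000 ≡ 176 (mod 307)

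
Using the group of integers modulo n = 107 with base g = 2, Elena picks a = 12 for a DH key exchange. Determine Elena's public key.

Public value = 2^12 (mod 107).
2^1 ≡ 2 (mod 107)
2^2 = (2^1)^2 ≡ 2^2 = 4 ≡ 4 (mod 107)
2^4 = (2^2)^2 ≡ 4^2 = 16 ≡ 16 (mod 107)
2^8 = (2^4)^2 ≡ 16^2 = 256 ≡ 42 (mod 107)
2^12 = 2^8 · 2^4 ≡ 42 · 16 ≡ 30 (mod 107).

30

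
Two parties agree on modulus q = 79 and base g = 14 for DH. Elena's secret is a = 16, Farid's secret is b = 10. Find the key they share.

Farid sends B = g^b mod q = 14^10 mod 79.
14^1 ≡ 14 (mod 79)
14^2 = (14^1)^2 ≡ 14^2 = 196 ≡ 38 (mod 79)
14^4 = (14^2)^2 ≡ 38^2 = 1444 ≡ 22 (mod 79)
14^8 = (14^4)^2 ≡ 22^2 = 484 ≡ 10 (mod 79)
14^10 = 14^8 · 14^2 ≡ 10 · 38 ≡ 64 (mod 79).
So B = 64. Elena then computes K = B^a mod q = 64^16 mod 79.
64^1 ≡ 64 (mod 79)
64^2 = (64^1)^2 ≡ 64^2 = 4096 ≡ 67 (mod 79)
64^4 = (64^2)^2 ≡ 67^2 = 4489 ≡ 65 (mod 79)
64^8 = (64^4)^2 ≡ 65^2 = 4225 ≡ 38 (mod 79)
64^16 = (64^8)^2 ≡ 38^2 = 1444 ≡ 22 (mod 79)

22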